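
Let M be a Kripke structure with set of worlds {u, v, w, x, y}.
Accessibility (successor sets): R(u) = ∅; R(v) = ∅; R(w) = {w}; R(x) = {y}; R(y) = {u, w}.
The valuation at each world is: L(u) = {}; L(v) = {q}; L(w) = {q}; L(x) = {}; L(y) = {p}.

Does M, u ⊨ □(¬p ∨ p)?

Recall that □ψ holds at a world iff ψ holds at every accessible world, and ◇ψ holds iff ψ holds at some accessible world.
At u: no accessible worlds, so □(¬p ∨ p) holds vacuously.

Yes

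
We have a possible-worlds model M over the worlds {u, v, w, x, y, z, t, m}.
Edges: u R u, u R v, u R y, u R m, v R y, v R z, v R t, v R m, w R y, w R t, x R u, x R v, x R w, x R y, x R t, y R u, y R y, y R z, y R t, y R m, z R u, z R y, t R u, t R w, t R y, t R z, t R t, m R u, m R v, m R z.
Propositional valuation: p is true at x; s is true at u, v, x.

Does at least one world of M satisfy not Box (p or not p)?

No

Let φ = not Box (p or not p). Evaluate φ at each world:
  u (successors {u, v, y, m}): φ is false.
  v (successors {y, z, t, m}): φ is false.
  w (successors {y, t}): φ is false.
  x (successors {u, v, w, y, t}): φ is false.
  y (successors {u, y, z, t, m}): φ is false.
  z (successors {u, y}): φ is false.
  t (successors {u, w, y, z, t}): φ is false.
  m (successors {u, v, z}): φ is false.
For instance, at y:
  At y: Box (p or not p) is true, so not Box (p or not p) is false.
    At y: Box (p or not p) requires p or not p at every successor {u, y, z, t, m}.
      At u: p or not p is true.
      At y: p or not p is true.
      At z: p or not p is true.
      At t: p or not p is true.
      At m: p or not p is true.
    So Box (p or not p) is true at y.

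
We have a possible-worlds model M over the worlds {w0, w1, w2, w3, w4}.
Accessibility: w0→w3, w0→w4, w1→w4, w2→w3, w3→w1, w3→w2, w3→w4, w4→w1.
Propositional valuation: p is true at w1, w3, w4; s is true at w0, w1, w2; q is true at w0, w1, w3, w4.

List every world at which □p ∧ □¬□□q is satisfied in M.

none

Let φ = □p ∧ □¬□□q. Evaluate φ at each world:
  w0 (successors {w3, w4}): φ is false.
  w1 (successors {w4}): φ is false.
  w2 (successors {w3}): φ is false.
  w3 (successors {w1, w2, w4}): φ is false.
  w4 (successors {w1}): φ is false.
For instance, at w1:
  At w1: □p is true, □¬□□q is false, so □p ∧ □¬□□q is false.
    At w1: □p requires p at every successor {w4}.
      At w4: p is true.
    So □p is true at w1.
    At w1: □¬□□q requires ¬□□q at every successor {w4}.
      ¬□□q fails at w4, so □¬□□q is false at w1.
Satisfying worlds: none.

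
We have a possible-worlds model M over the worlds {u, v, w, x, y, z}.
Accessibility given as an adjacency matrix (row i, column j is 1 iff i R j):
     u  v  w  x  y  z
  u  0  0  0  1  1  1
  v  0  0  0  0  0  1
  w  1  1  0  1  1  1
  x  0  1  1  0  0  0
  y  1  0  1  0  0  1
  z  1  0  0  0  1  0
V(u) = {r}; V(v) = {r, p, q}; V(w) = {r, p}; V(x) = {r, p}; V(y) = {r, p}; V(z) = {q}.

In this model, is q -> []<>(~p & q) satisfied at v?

No

Recall that []ψ holds at a world iff ψ holds at every accessible world, and <>ψ holds iff ψ holds at some accessible world.
At v: q is true, []<>(~p & q) is false, so q -> []<>(~p & q) is false.
  At v: []<>(~p & q) requires <>(~p & q) at every successor {z}.
    <>(~p & q) fails at z, so []<>(~p & q) is false at v.
      At z: <>(~p & q) requires ~p & q at some successor in {u, y}.
        At u: ~p & q is false.
        At y: ~p & q is false.
      So <>(~p & q) is false at z.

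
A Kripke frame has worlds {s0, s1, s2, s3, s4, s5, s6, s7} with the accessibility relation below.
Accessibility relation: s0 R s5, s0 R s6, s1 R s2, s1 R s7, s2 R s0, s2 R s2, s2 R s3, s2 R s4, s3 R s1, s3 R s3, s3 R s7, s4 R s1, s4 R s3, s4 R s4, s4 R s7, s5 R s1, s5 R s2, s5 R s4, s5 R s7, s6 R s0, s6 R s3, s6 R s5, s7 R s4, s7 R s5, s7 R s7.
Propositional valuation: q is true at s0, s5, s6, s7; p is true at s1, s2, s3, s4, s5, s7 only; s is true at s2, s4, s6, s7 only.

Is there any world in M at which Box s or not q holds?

Recall that Box ψ holds at a world iff ψ holds at every accessible world, and Dia ψ holds iff ψ holds at some accessible world.
Let φ = Box s or not q. Evaluate φ at each world:
  s0 (successors {s5, s6}): φ is false.
  s1 (successors {s2, s7}): φ is true.
  s2 (successors {s0, s2, s3, s4}): φ is true.
  s3 (successors {s1, s3, s7}): φ is true.
  s4 (successors {s1, s3, s4, s7}): φ is true.
  s5 (successors {s1, s2, s4, s7}): φ is false.
  s6 (successors {s0, s3, s5}): φ is false.
  s7 (successors {s4, s5, s7}): φ is false.
Detail at s1 (witness):
  At s1: Box s is true, not q is true, so Box s or not q is true.
    At s1: Box s requires s at every successor {s2, s7}.
      At s2: s is true.
      At s7: s is true.
    So Box s is true at s1.

Yes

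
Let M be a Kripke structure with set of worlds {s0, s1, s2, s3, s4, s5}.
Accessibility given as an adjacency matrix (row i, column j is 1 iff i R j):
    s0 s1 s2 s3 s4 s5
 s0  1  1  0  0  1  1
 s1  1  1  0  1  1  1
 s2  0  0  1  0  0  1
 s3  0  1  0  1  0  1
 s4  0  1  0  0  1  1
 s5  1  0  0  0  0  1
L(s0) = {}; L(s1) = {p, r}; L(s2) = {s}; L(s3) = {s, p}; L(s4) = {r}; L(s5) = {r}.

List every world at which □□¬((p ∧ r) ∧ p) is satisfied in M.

Let φ = □□¬((p ∧ r) ∧ p). Evaluate φ at each world:
  s0 (successors {s0, s1, s4, s5}): φ is false.
  s1 (successors {s0, s1, s3, s4, s5}): φ is false.
  s2 (successors {s2, s5}): φ is true.
  s3 (successors {s1, s3, s5}): φ is false.
  s4 (successors {s1, s4, s5}): φ is false.
  s5 (successors {s0, s5}): φ is false.
For instance, at s0:
  At s0: □□¬((p ∧ r) ∧ p) requires □¬((p ∧ r) ∧ p) at every successor {s0, s1, s4, s5}.
    □¬((p ∧ r) ∧ p) fails at s0, so □□¬((p ∧ r) ∧ p) is false at s0.
      At s0: □¬((p ∧ r) ∧ p) requires ¬((p ∧ r) ∧ p) at every successor {s0, s1, s4, s5}.
        ¬((p ∧ r) ∧ p) fails at s1, so □¬((p ∧ r) ∧ p) is false at s0.
Satisfying worlds: {s2}

s2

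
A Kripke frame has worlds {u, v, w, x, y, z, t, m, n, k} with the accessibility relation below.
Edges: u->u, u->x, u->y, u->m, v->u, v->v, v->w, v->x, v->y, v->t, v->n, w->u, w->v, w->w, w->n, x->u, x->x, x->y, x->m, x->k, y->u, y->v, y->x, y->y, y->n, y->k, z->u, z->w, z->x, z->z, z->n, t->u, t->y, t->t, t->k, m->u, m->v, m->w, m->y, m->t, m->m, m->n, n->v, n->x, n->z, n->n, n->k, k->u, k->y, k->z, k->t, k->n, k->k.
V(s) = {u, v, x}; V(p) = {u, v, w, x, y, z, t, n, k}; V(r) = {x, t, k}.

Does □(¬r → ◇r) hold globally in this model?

No

Let φ = □(¬r → ◇r). Evaluate φ at each world:
  u (successors {u, x, y, m}): φ is true.
  v (successors {u, v, w, x, y, t, n}): φ is false.
  w (successors {u, v, w, n}): φ is false.
  x (successors {u, x, y, m, k}): φ is true.
  y (successors {u, v, x, y, n, k}): φ is true.
  z (successors {u, w, x, z, n}): φ is false.
  t (successors {u, y, t, k}): φ is true.
  m (successors {u, v, w, y, t, m, n}): φ is false.
  n (successors {v, x, z, n, k}): φ is true.
  k (successors {u, y, z, t, n, k}): φ is true.
Detail at v (counterexample):
  At v: □(¬r → ◇r) requires ¬r → ◇r at every successor {u, v, w, x, y, t, n}.
    ¬r → ◇r fails at w, so □(¬r → ◇r) is false at v.
      At w: ¬r is true, ◇r is false, so ¬r → ◇r is false.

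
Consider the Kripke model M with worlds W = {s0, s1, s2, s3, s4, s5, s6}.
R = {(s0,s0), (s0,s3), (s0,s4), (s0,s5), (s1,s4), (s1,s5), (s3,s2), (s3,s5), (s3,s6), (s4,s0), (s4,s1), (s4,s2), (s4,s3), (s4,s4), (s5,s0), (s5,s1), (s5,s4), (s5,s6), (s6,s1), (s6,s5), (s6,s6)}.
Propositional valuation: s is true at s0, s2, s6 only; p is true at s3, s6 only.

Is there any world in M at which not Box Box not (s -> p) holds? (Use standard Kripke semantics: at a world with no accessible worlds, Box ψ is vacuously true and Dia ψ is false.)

Let φ = not Box Box not (s -> p). Evaluate φ at each world:
  s0 (successors {s0, s3, s4, s5}): φ is true.
  s1 (successors {s4, s5}): φ is true.
  s2 (successors ∅): φ is false.
  s3 (successors {s2, s5, s6}): φ is true.
  s4 (successors {s0, s1, s2, s3, s4}): φ is true.
  s5 (successors {s0, s1, s4, s6}): φ is true.
  s6 (successors {s1, s5, s6}): φ is true.
Detail at s0 (witness):
  At s0: Box Box not (s -> p) is false, so not Box Box not (s -> p) is true.
    At s0: Box Box not (s -> p) requires Box not (s -> p) at every successor {s0, s3, s4, s5}.
      Box not (s -> p) fails at s0, so Box Box not (s -> p) is false at s0.

Yes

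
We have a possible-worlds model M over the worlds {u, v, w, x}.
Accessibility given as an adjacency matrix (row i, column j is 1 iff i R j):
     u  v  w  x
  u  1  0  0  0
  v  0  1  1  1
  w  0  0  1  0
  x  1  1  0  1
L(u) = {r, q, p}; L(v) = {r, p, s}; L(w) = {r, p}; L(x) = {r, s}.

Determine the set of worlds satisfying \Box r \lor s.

Let φ = \Box r \lor s. Evaluate φ at each world:
  u (successors {u}): φ is true.
  v (successors {v, w, x}): φ is true.
  w (successors {w}): φ is true.
  x (successors {u, v, x}): φ is true.
For instance, at u:
  At u: \Box r is true, s is false, so \Box r \lor s is true.
    At u: \Box r requires r at every successor {u}.
      At u: r is true.
    So \Box r is true at u.
Satisfying worlds: {u, v, w, x}

u, v, w, x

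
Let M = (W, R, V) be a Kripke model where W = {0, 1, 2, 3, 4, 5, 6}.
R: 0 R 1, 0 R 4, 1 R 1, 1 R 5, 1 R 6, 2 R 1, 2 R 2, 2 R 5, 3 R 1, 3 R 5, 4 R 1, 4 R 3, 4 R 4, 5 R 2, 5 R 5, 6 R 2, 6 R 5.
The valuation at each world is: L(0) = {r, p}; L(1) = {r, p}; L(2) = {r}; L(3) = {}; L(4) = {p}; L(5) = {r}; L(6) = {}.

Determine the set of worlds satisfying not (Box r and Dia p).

0, 1, 4, 5, 6

Let φ = not (Box r and Dia p). Evaluate φ at each world:
  0 (successors {1, 4}): φ is true.
  1 (successors {1, 5, 6}): φ is true.
  2 (successors {1, 2, 5}): φ is false.
  3 (successors {1, 5}): φ is false.
  4 (successors {1, 3, 4}): φ is true.
  5 (successors {2, 5}): φ is true.
  6 (successors {2, 5}): φ is true.
For instance, at 3:
  At 3: Box r and Dia p is true, so not (Box r and Dia p) is false.
    At 3: Box r is true, Dia p is true, so Box r and Dia p is true.
      At 3: Box r requires r at every successor {1, 5}.
        At 1: r is true.
        At 5: r is true.
      So Box r is true at 3.
      At 3: Dia p requires p at some successor in {1, 5}.
        p holds at 1, so Dia p is true at 3.
Satisfying worlds: {0, 1, 4, 5, 6}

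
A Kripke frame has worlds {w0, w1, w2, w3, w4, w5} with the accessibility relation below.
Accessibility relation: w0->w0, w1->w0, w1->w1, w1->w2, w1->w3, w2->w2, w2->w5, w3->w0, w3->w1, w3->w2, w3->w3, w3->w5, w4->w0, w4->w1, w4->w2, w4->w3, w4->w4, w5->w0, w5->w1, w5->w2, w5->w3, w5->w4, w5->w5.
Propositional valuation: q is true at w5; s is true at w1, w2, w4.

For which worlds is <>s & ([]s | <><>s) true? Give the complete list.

w1, w2, w3, w4, w5

Let φ = <>s & ([]s | <><>s). Evaluate φ at each world:
  w0 (successors {w0}): φ is false.
  w1 (successors {w0, w1, w2, w3}): φ is true.
  w2 (successors {w2, w5}): φ is true.
  w3 (successors {w0, w1, w2, w3, w5}): φ is true.
  w4 (successors {w0, w1, w2, w3, w4}): φ is true.
  w5 (successors {w0, w1, w2, w3, w4, w5}): φ is true.
For instance, at w2:
  At w2: <>s is true, []s | <><>s is true, so <>s & ([]s | <><>s) is true.
    At w2: <>s requires s at some successor in {w2, w5}.
      s holds at w2, so <>s is true at w2.
    At w2: []s is false, <><>s is true, so []s | <><>s is true.
      At w2: []s requires s at every successor {w2, w5}.
        s fails at w5, so []s is false at w2.
      At w2: <><>s requires <>s at some successor in {w2, w5}.
        <>s holds at w2, so <><>s is true at w2.
Satisfying worlds: {w1, w2, w3, w4, w5}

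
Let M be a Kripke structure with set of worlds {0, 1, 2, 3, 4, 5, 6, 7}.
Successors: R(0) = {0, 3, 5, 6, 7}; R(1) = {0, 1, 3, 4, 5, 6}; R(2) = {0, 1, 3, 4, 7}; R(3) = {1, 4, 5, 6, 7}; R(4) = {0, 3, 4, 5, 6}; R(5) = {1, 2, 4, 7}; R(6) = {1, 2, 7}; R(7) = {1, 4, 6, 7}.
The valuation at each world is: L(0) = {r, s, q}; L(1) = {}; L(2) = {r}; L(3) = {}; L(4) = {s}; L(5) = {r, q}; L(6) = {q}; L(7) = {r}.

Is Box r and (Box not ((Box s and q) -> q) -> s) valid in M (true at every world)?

Let φ = Box r and (Box not ((Box s and q) -> q) -> s). Evaluate φ at each world:
  0 (successors {0, 3, 5, 6, 7}): φ is false.
  1 (successors {0, 1, 3, 4, 5, 6}): φ is false.
  2 (successors {0, 1, 3, 4, 7}): φ is false.
  3 (successors {1, 4, 5, 6, 7}): φ is false.
  4 (successors {0, 3, 4, 5, 6}): φ is false.
  5 (successors {1, 2, 4, 7}): φ is false.
  6 (successors {1, 2, 7}): φ is false.
  7 (successors {1, 4, 6, 7}): φ is false.
Detail at 0 (counterexample):
  At 0: Box r is false, Box not ((Box s and q) -> q) -> s is true, so Box r and (Box not ((Box s and q) -> q) -> s) is false.
    At 0: Box r requires r at every successor {0, 3, 5, 6, 7}.
      r fails at 3, so Box r is false at 0.
    At 0: Box not ((Box s and q) -> q) is false, s is true, so Box not ((Box s and q) -> q) -> s is true.
      At 0: Box not ((Box s and q) -> q) requires not ((Box s and q) -> q) at every successor {0, 3, 5, 6, 7}.
        not ((Box s and q) -> q) fails at 0, so Box not ((Box s and q) -> q) is false at 0.

No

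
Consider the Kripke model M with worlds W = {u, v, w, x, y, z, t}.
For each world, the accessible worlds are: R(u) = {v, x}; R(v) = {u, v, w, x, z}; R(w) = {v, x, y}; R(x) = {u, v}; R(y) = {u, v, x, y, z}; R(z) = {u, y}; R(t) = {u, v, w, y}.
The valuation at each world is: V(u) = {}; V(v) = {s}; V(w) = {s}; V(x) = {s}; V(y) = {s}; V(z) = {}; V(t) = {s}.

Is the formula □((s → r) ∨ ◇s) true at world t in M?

Yes

Recall that □ψ holds at a world iff ψ holds at every accessible world, and ◇ψ holds iff ψ holds at some accessible world.
At t: □((s → r) ∨ ◇s) requires (s → r) ∨ ◇s at every successor {u, v, w, y}.
  At u: (s → r) ∨ ◇s is true.
  At v: (s → r) ∨ ◇s is true.
  At w: (s → r) ∨ ◇s is true.
  At y: (s → r) ∨ ◇s is true.
So □((s → r) ∨ ◇s) is true at t.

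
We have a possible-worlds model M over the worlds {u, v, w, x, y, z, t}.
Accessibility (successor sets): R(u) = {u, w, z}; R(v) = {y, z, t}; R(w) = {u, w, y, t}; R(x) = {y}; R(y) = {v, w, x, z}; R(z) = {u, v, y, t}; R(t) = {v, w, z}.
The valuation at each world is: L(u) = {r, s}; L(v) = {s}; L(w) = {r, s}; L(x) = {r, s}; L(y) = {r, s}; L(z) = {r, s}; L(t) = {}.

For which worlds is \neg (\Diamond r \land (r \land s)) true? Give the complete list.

v, t

Let φ = \neg (\Diamond r \land (r \land s)). Evaluate φ at each world:
  u (successors {u, w, z}): φ is false.
  v (successors {y, z, t}): φ is true.
  w (successors {u, w, y, t}): φ is false.
  x (successors {y}): φ is false.
  y (successors {v, w, x, z}): φ is false.
  z (successors {u, v, y, t}): φ is false.
  t (successors {v, w, z}): φ is true.
For instance, at w:
  At w: \Diamond r \land (r \land s) is true, so \neg (\Diamond r \land (r \land s)) is false.
    At w: \Diamond r is true, r \land s is true, so \Diamond r \land (r \land s) is true.
      At w: \Diamond r requires r at some successor in {u, w, y, t}.
        r holds at u, so \Diamond r is true at w.
Satisfying worlds: {v, t}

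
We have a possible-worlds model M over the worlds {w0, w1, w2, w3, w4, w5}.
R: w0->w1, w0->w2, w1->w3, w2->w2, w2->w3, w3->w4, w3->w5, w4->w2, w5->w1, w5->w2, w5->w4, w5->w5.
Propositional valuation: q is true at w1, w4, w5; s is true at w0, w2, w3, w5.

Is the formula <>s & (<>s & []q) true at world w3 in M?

At w3: <>s is true, <>s & []q is true, so <>s & (<>s & []q) is true.
  At w3: <>s requires s at some successor in {w4, w5}.
    s holds at w5, so <>s is true at w3.
  At w3: <>s is true, []q is true, so <>s & []q is true.
    At w3: <>s requires s at some successor in {w4, w5}.
      s holds at w5, so <>s is true at w3.
    At w3: []q requires q at every successor {w4, w5}.
      At w4: q is true.
      At w5: q is true.
    So []q is true at w3.

Yes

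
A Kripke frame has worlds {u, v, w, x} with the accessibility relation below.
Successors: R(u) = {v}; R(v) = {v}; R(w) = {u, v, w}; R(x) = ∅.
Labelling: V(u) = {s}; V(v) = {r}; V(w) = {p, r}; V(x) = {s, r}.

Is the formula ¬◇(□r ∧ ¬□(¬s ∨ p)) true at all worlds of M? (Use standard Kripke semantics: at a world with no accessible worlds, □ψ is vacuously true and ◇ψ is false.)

Recall that □ψ holds at a world iff ψ holds at every accessible world, and ◇ψ holds iff ψ holds at some accessible world.
Let φ = ¬◇(□r ∧ ¬□(¬s ∨ p)). Evaluate φ at each world:
  u (successors {v}): φ is true.
  v (successors {v}): φ is true.
  w (successors {u, v, w}): φ is true.
  x (successors ∅): φ is true.
For instance, at v:
  At v: ◇(□r ∧ ¬□(¬s ∨ p)) is false, so ¬◇(□r ∧ ¬□(¬s ∨ p)) is true.
    At v: ◇(□r ∧ ¬□(¬s ∨ p)) requires □r ∧ ¬□(¬s ∨ p) at some successor in {v}.
      At v: □r ∧ ¬□(¬s ∨ p) is false.
    So ◇(□r ∧ ¬□(¬s ∨ p)) is false at v.

Yes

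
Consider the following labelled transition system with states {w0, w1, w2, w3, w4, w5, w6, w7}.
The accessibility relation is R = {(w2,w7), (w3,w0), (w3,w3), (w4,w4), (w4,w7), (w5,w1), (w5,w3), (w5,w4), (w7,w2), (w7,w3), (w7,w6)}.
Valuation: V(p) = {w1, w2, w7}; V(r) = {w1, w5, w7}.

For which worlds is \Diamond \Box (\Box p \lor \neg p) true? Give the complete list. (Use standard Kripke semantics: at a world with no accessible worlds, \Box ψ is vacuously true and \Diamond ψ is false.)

Let φ = \Diamond \Box (\Box p \lor \neg p). Evaluate φ at each world:
  w0 (successors ∅): φ is false.
  w1 (successors ∅): φ is false.
  w2 (successors {w7}): φ is true.
  w3 (successors {w0, w3}): φ is true.
  w4 (successors {w4, w7}): φ is true.
  w5 (successors {w1, w3, w4}): φ is true.
  w6 (successors ∅): φ is false.
  w7 (successors {w2, w3, w6}): φ is true.
For instance, at w7:
  At w7: \Diamond \Box (\Box p \lor \neg p) requires \Box (\Box p \lor \neg p) at some successor in {w2, w3, w6}.
    \Box (\Box p \lor \neg p) holds at w3, so \Diamond \Box (\Box p \lor \neg p) is true at w7.
      At w3: \Box (\Box p \lor \neg p) requires \Box p \lor \neg p at every successor {w0, w3}.
        At w0: \Box p \lor \neg p is true.
        At w3: \Box p \lor \neg p is true.
      So \Box (\Box p \lor \neg p) is true at w3.
Satisfying worlds: {w2, w3, w4, w5, w7}

w2, w3, w4, w5, w7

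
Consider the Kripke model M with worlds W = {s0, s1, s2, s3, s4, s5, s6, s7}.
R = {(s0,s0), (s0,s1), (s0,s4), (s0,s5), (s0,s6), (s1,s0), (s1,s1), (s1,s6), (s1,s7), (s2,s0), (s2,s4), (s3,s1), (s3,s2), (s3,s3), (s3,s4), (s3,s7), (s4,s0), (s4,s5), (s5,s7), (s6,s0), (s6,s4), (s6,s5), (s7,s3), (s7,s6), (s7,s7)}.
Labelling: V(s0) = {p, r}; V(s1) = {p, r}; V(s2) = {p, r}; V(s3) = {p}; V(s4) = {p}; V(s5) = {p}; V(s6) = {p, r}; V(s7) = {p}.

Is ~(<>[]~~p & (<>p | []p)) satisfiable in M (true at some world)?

No

Recall that []ψ holds at a world iff ψ holds at every accessible world, and <>ψ holds iff ψ holds at some accessible world.
Let φ = ~(<>[]~~p & (<>p | []p)). Evaluate φ at each world:
  s0 (successors {s0, s1, s4, s5, s6}): φ is false.
  s1 (successors {s0, s1, s6, s7}): φ is false.
  s2 (successors {s0, s4}): φ is false.
  s3 (successors {s1, s2, s3, s4, s7}): φ is false.
  s4 (successors {s0, s5}): φ is false.
  s5 (successors {s7}): φ is false.
  s6 (successors {s0, s4, s5}): φ is false.
  s7 (successors {s3, s6, s7}): φ is false.
For instance, at s6:
  At s6: <>[]~~p & (<>p | []p) is true, so ~(<>[]~~p & (<>p | []p)) is false.
    At s6: <>[]~~p is true, <>p | []p is true, so <>[]~~p & (<>p | []p) is true.
      At s6: <>[]~~p requires []~~p at some successor in {s0, s4, s5}.
        []~~p holds at s0, so <>[]~~p is true at s6.
      At s6: <>p is true, []p is true, so <>p | []p is true.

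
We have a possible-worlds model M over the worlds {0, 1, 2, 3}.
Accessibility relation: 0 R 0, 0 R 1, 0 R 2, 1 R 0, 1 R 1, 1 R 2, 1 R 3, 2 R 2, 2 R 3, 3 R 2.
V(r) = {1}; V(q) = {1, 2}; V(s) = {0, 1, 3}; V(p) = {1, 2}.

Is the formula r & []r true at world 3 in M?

No

At 3: r is false, []r is false, so r & []r is false.
  At 3: []r requires r at every successor {2}.
    r fails at 2, so []r is false at 3.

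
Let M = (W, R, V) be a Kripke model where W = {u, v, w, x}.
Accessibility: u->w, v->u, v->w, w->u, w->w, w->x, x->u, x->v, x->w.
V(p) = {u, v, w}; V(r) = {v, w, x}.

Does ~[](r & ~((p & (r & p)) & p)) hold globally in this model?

Let φ = ~[](r & ~((p & (r & p)) & p)). Evaluate φ at each world:
  u (successors {w}): φ is true.
  v (successors {u, w}): φ is true.
  w (successors {u, w, x}): φ is true.
  x (successors {u, v, w}): φ is true.
For instance, at x:
  At x: [](r & ~((p & (r & p)) & p)) is false, so ~[](r & ~((p & (r & p)) & p)) is true.
    At x: [](r & ~((p & (r & p)) & p)) requires r & ~((p & (r & p)) & p) at every successor {u, v, w}.
      r & ~((p & (r & p)) & p) fails at u, so [](r & ~((p & (r & p)) & p)) is false at x.

Yes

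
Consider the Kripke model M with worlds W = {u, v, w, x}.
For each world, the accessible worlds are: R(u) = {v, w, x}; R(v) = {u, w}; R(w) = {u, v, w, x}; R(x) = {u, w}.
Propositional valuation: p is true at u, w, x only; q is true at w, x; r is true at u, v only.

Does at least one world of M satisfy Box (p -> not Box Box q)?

Let φ = Box (p -> not Box Box q). Evaluate φ at each world:
  u (successors {v, w, x}): φ is true.
  v (successors {u, w}): φ is true.
  w (successors {u, v, w, x}): φ is true.
  x (successors {u, w}): φ is true.
Detail at u (witness):
  At u: Box (p -> not Box Box q) requires p -> not Box Box q at every successor {v, w, x}.
      At v: p is false, not Box Box q is true, so p -> not Box Box q is true.
      At w: p is true, not Box Box q is true, so p -> not Box Box q is true.
      At x: p is true, not Box Box q is true, so p -> not Box Box q is true.
  So Box (p -> not Box Box q) is true at u.

Yes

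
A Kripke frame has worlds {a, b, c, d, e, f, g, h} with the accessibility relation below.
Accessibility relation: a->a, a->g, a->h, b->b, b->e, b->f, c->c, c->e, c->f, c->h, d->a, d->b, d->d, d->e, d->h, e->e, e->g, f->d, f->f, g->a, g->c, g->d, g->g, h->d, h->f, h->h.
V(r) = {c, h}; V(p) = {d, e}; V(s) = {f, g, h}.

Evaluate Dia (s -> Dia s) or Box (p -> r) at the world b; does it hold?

Recall that Box ψ holds at a world iff ψ holds at every accessible world, and Dia ψ holds iff ψ holds at some accessible world.
At b: Dia (s -> Dia s) is true, Box (p -> r) is false, so Dia (s -> Dia s) or Box (p -> r) is true.
  At b: Dia (s -> Dia s) requires s -> Dia s at some successor in {b, e, f}.
    s -> Dia s holds at b, so Dia (s -> Dia s) is true at b.
      At b: s is false, Dia s is true, so s -> Dia s is true.
  At b: Box (p -> r) requires p -> r at every successor {b, e, f}.
    p -> r fails at e, so Box (p -> r) is false at b.

Yes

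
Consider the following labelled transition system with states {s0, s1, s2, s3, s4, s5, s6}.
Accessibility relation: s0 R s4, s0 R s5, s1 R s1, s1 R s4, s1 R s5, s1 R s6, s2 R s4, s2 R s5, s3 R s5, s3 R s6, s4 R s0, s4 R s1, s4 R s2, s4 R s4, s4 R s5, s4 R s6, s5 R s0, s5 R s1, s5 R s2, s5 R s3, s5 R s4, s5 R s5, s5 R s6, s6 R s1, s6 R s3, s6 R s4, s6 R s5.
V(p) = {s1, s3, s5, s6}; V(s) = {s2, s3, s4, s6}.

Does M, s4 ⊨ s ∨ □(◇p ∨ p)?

At s4: s is true, □(◇p ∨ p) is true, so s ∨ □(◇p ∨ p) is true.
  At s4: □(◇p ∨ p) requires ◇p ∨ p at every successor {s0, s1, s2, s4, s5, s6}.
    At s0: ◇p ∨ p is true.
    At s1: ◇p ∨ p is true.
    At s2: ◇p ∨ p is true.
    At s4: ◇p ∨ p is true.
    At s5: ◇p ∨ p is true.
    At s6: ◇p ∨ p is true.
  So □(◇p ∨ p) is true at s4.

Yes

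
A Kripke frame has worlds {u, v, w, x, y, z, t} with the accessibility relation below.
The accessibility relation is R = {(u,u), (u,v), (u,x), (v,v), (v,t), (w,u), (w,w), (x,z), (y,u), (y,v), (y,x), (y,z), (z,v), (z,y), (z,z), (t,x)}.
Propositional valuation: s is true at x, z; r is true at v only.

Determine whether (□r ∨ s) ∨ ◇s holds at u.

Yes

Recall that □ψ holds at a world iff ψ holds at every accessible world, and ◇ψ holds iff ψ holds at some accessible world.
At u: □r ∨ s is false, ◇s is true, so (□r ∨ s) ∨ ◇s is true.
  At u: □r is false, s is false, so □r ∨ s is false.
    At u: □r requires r at every successor {u, v, x}.
      r fails at u, so □r is false at u.
  At u: ◇s requires s at some successor in {u, v, x}.
    s holds at x, so ◇s is true at u.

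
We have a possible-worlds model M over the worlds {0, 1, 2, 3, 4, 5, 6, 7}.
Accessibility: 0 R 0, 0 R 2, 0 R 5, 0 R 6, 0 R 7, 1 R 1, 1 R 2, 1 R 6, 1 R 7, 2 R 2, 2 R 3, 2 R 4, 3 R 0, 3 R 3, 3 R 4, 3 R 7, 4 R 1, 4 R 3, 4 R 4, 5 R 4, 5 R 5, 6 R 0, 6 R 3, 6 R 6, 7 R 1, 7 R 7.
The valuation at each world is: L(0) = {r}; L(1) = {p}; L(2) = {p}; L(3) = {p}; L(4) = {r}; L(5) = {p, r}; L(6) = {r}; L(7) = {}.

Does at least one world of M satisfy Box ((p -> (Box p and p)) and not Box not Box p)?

Let φ = Box ((p -> (Box p and p)) and not Box not Box p). Evaluate φ at each world:
  0 (successors {0, 2, 5, 6, 7}): φ is false.
  1 (successors {1, 2, 6, 7}): φ is false.
  2 (successors {2, 3, 4}): φ is false.
  3 (successors {0, 3, 4, 7}): φ is false.
  4 (successors {1, 3, 4}): φ is false.
  5 (successors {4, 5}): φ is false.
  6 (successors {0, 3, 6}): φ is false.
  7 (successors {1, 7}): φ is false.
For instance, at 2:
  At 2: Box ((p -> (Box p and p)) and not Box not Box p) requires (p -> (Box p and p)) and not Box not Box p at every successor {2, 3, 4}.
    (p -> (Box p and p)) and not Box not Box p fails at 2, so Box ((p -> (Box p and p)) and not Box not Box p) is false at 2.
      At 2: p -> (Box p and p) is false, not Box not Box p is false, so (p -> (Box p and p)) and not Box not Box p is false.

No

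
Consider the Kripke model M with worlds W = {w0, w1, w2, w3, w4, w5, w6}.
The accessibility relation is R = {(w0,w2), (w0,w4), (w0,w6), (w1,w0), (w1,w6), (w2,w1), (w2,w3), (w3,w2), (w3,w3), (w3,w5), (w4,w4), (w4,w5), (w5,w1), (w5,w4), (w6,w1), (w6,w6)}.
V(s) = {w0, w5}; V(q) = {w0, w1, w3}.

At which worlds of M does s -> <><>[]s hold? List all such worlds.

Recall that []ψ holds at a world iff ψ holds at every accessible world, and <>ψ holds iff ψ holds at some accessible world.
Let φ = s -> <><>[]s. Evaluate φ at each world:
  w0 (successors {w2, w4, w6}): φ is false.
  w1 (successors {w0, w6}): φ is true.
  w2 (successors {w1, w3}): φ is true.
  w3 (successors {w2, w3, w5}): φ is true.
  w4 (successors {w4, w5}): φ is true.
  w5 (successors {w1, w4}): φ is false.
  w6 (successors {w1, w6}): φ is true.
For instance, at w4:
  At w4: s is false, <><>[]s is false, so s -> <><>[]s is true.
    At w4: <><>[]s requires <>[]s at some successor in {w4, w5}.
      At w4: <>[]s is false.
      At w5: <>[]s is false.
    So <><>[]s is false at w4.
Satisfying worlds: {w1, w2, w3, w4, w6}

w1, w2, w3, w4, w6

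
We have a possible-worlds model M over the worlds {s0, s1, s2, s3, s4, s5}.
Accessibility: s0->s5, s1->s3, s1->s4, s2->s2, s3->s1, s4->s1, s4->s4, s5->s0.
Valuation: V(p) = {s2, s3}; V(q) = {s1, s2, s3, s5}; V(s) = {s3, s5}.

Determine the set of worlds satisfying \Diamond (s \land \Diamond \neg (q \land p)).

Let φ = \Diamond (s \land \Diamond \neg (q \land p)). Evaluate φ at each world:
  s0 (successors {s5}): φ is true.
  s1 (successors {s3, s4}): φ is true.
  s2 (successors {s2}): φ is false.
  s3 (successors {s1}): φ is false.
  s4 (successors {s1, s4}): φ is false.
  s5 (successors {s0}): φ is false.
For instance, at s3:
  At s3: \Diamond (s \land \Diamond \neg (q \land p)) requires s \land \Diamond \neg (q \land p) at some successor in {s1}.
    At s1: s \land \Diamond \neg (q \land p) is false.
  So \Diamond (s \land \Diamond \neg (q \land p)) is false at s3.
Satisfying worlds: {s0, s1}

s0, s1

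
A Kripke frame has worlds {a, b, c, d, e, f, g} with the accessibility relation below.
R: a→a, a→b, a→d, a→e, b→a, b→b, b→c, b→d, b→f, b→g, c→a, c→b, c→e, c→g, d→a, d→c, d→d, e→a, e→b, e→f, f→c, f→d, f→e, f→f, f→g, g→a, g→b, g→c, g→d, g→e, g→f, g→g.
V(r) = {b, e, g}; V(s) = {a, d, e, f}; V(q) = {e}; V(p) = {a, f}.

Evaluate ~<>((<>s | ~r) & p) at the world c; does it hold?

At c: <>((<>s | ~r) & p) is true, so ~<>((<>s | ~r) & p) is false.
  At c: <>((<>s | ~r) & p) requires (<>s | ~r) & p at some successor in {a, b, e, g}.
    (<>s | ~r) & p holds at a, so <>((<>s | ~r) & p) is true at c.
      At a: <>s | ~r is true, p is true, so (<>s | ~r) & p is true.

No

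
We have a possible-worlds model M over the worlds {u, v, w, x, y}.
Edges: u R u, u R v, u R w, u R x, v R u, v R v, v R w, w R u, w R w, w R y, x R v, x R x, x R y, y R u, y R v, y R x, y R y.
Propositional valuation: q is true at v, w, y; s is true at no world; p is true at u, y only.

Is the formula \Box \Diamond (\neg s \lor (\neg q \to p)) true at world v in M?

Yes

At v: \Box \Diamond (\neg s \lor (\neg q \to p)) requires \Diamond (\neg s \lor (\neg q \to p)) at every successor {u, v, w}.
    At u: \Diamond (\neg s \lor (\neg q \to p)) requires \neg s \lor (\neg q \to p) at some successor in {u, v, w, x}.
      \neg s \lor (\neg q \to p) holds at u, so \Diamond (\neg s \lor (\neg q \to p)) is true at u.
    At v: \Diamond (\neg s \lor (\neg q \to p)) requires \neg s \lor (\neg q \to p) at some successor in {u, v, w}.
      \neg s \lor (\neg q \to p) holds at u, so \Diamond (\neg s \lor (\neg q \to p)) is true at v.
    At w: \Diamond (\neg s \lor (\neg q \to p)) requires \neg s \lor (\neg q \to p) at some successor in {u, w, y}.
      \neg s \lor (\neg q \to p) holds at u, so \Diamond (\neg s \lor (\neg q \to p)) is true at w.
So \Box \Diamond (\neg s \lor (\neg q \to p)) is true at v.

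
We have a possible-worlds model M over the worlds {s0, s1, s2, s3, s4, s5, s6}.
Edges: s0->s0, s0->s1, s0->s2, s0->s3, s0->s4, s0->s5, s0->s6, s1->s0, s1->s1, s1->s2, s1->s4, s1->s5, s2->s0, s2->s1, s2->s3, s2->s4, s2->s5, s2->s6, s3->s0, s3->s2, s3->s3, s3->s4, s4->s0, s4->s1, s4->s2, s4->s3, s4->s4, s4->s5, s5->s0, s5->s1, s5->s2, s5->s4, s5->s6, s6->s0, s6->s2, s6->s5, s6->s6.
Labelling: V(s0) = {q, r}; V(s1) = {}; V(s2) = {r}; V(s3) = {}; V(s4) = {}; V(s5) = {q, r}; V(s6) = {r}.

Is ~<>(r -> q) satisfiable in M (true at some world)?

Let φ = ~<>(r -> q). Evaluate φ at each world:
  s0 (successors {s0, s1, s2, s3, s4, s5, s6}): φ is false.
  s1 (successors {s0, s1, s2, s4, s5}): φ is false.
  s2 (successors {s0, s1, s3, s4, s5, s6}): φ is false.
  s3 (successors {s0, s2, s3, s4}): φ is false.
  s4 (successors {s0, s1, s2, s3, s4, s5}): φ is false.
  s5 (successors {s0, s1, s2, s4, s6}): φ is false.
  s6 (successors {s0, s2, s5, s6}): φ is false.
For instance, at s3:
  At s3: <>(r -> q) is true, so ~<>(r -> q) is false.
    At s3: <>(r -> q) requires r -> q at some successor in {s0, s2, s3, s4}.
      r -> q holds at s0, so <>(r -> q) is true at s3.

No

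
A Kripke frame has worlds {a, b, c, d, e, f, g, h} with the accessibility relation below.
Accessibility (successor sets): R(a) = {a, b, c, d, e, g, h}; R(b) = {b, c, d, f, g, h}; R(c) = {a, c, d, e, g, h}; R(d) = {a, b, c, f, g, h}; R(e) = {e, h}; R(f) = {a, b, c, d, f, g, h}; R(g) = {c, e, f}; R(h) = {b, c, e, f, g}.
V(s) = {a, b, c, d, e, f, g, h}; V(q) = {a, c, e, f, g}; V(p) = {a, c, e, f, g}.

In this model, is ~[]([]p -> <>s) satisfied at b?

At b: []([]p -> <>s) is true, so ~[]([]p -> <>s) is false.
  At b: []([]p -> <>s) requires []p -> <>s at every successor {b, c, d, f, g, h}.
    At b: []p -> <>s is true.
    At c: []p -> <>s is true.
    At d: []p -> <>s is true.
    At f: []p -> <>s is true.
    At g: []p -> <>s is true.
    At h: []p -> <>s is true.
  So []([]p -> <>s) is true at b.

No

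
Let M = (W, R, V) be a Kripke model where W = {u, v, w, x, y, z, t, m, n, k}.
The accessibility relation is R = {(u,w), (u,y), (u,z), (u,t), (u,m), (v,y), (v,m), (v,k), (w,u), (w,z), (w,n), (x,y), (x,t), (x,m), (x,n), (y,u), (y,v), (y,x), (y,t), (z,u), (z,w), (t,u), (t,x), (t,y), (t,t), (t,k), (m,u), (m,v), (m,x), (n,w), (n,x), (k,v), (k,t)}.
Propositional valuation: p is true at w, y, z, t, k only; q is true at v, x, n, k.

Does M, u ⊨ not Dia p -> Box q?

Yes

Recall that Box ψ holds at a world iff ψ holds at every accessible world, and Dia ψ holds iff ψ holds at some accessible world.
At u: not Dia p is false, Box q is false, so not Dia p -> Box q is true.
  At u: Dia p is true, so not Dia p is false.
    At u: Dia p requires p at some successor in {w, y, z, t, m}.
      p holds at w, so Dia p is true at u.
  At u: Box q requires q at every successor {w, y, z, t, m}.
    q fails at w, so Box q is false at u.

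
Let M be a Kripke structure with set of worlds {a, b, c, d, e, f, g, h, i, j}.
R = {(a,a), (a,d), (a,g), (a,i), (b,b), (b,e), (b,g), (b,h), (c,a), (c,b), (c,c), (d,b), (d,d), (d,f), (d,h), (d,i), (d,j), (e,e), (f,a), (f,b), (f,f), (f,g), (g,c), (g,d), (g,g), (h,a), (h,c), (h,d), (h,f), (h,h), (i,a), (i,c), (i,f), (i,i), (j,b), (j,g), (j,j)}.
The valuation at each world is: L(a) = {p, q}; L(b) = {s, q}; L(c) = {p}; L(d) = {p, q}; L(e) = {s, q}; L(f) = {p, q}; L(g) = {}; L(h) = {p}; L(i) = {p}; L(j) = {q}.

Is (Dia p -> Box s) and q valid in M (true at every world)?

Let φ = (Dia p -> Box s) and q. Evaluate φ at each world:
  a (successors {a, d, g, i}): φ is false.
  b (successors {b, e, g, h}): φ is false.
  c (successors {a, b, c}): φ is false.
  d (successors {b, d, f, h, i, j}): φ is false.
  e (successors {e}): φ is true.
  f (successors {a, b, f, g}): φ is false.
  g (successors {c, d, g}): φ is false.
  h (successors {a, c, d, f, h}): φ is false.
  i (successors {a, c, f, i}): φ is false.
  j (successors {b, g, j}): φ is true.
Detail at a (counterexample):
  At a: Dia p -> Box s is false, q is true, so (Dia p -> Box s) and q is false.
    At a: Dia p is true, Box s is false, so Dia p -> Box s is false.
      At a: Dia p requires p at some successor in {a, d, g, i}.
        p holds at a, so Dia p is true at a.
      At a: Box s requires s at every successor {a, d, g, i}.
        s fails at a, so Box s is false at a.

No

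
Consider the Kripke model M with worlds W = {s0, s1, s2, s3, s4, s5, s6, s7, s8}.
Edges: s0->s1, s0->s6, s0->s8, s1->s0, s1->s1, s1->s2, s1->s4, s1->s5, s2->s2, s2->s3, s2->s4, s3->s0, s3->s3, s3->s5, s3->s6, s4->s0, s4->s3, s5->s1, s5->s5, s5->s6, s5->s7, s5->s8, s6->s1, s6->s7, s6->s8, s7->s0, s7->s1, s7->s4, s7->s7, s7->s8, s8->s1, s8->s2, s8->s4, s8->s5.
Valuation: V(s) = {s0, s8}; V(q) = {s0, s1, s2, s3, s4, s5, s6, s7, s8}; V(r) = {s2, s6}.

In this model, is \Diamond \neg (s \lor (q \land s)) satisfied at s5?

Yes

At s5: \Diamond \neg (s \lor (q \land s)) requires \neg (s \lor (q \land s)) at some successor in {s1, s5, s6, s7, s8}.
  \neg (s \lor (q \land s)) holds at s1, so \Diamond \neg (s \lor (q \land s)) is true at s5.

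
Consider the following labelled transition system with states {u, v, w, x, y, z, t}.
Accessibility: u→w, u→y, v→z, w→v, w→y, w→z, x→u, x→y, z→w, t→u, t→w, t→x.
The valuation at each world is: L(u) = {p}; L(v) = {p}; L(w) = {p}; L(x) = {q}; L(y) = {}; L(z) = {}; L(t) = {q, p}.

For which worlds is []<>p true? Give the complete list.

Recall that []ψ holds at a world iff ψ holds at every accessible world, and <>ψ holds iff ψ holds at some accessible world.
Let φ = []<>p. Evaluate φ at each world:
  u (successors {w, y}): φ is false.
  v (successors {z}): φ is true.
  w (successors {v, y, z}): φ is false.
  x (successors {u, y}): φ is false.
  y (successors ∅): φ is true.
  z (successors {w}): φ is true.
  t (successors {u, w, x}): φ is true.
For instance, at w:
  At w: []<>p requires <>p at every successor {v, y, z}.
    <>p fails at v, so []<>p is false at w.
      At v: <>p requires p at some successor in {z}.
        At z: p is false.
      So <>p is false at v.
Satisfying worlds: {v, y, z, t}

v, y, z, t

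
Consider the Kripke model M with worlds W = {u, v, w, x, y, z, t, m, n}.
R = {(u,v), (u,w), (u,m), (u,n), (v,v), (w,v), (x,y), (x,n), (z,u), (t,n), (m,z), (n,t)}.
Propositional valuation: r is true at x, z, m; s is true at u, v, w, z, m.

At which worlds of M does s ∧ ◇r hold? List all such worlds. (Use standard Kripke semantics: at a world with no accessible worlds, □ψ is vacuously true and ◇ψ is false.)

Let φ = s ∧ ◇r. Evaluate φ at each world:
  u (successors {v, w, m, n}): φ is true.
  v (successors {v}): φ is false.
  w (successors {v}): φ is false.
  x (successors {y, n}): φ is false.
  y (successors ∅): φ is false.
  z (successors {u}): φ is false.
  t (successors {n}): φ is false.
  m (successors {z}): φ is true.
  n (successors {t}): φ is false.
For instance, at z:
  At z: s is true, ◇r is false, so s ∧ ◇r is false.
    At z: ◇r requires r at some successor in {u}.
      At u: r is false.
    So ◇r is false at z.
Satisfying worlds: {u, m}

u, m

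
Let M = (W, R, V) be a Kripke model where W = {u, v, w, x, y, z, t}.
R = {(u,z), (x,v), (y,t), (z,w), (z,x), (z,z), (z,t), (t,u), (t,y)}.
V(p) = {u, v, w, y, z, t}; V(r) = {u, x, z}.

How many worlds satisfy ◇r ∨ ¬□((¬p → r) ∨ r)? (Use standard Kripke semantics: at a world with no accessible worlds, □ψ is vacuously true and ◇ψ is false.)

Let φ = ◇r ∨ ¬□((¬p → r) ∨ r). Evaluate φ at each world:
  u (successors {z}): φ is true.
  v (successors ∅): φ is false.
  w (successors ∅): φ is false.
  x (successors {v}): φ is false.
  y (successors {t}): φ is false.
  z (successors {w, x, z, t}): φ is true.
  t (successors {u, y}): φ is true.
For instance, at t:
  At t: ◇r is true, ¬□((¬p → r) ∨ r) is false, so ◇r ∨ ¬□((¬p → r) ∨ r) is true.
    At t: ◇r requires r at some successor in {u, y}.
      r holds at u, so ◇r is true at t.
    At t: □((¬p → r) ∨ r) is true, so ¬□((¬p → r) ∨ r) is false.
      At t: □((¬p → r) ∨ r) requires (¬p → r) ∨ r at every successor {u, y}.
        At u: (¬p → r) ∨ r is true.
        At y: (¬p → r) ∨ r is true.
      So □((¬p → r) ∨ r) is true at t.
Satisfying worlds: {u, z, t}

3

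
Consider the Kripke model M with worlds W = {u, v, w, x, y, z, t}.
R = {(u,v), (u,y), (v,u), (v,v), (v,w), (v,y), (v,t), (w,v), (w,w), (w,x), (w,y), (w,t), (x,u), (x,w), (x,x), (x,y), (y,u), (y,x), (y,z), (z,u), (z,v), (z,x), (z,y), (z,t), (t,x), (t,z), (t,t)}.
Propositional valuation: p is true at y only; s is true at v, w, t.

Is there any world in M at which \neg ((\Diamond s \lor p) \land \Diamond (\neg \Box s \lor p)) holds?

Let φ = \neg ((\Diamond s \lor p) \land \Diamond (\neg \Box s \lor p)). Evaluate φ at each world:
  u (successors {v, y}): φ is false.
  v (successors {u, v, w, y, t}): φ is false.
  w (successors {v, w, x, y, t}): φ is false.
  x (successors {u, w, x, y}): φ is false.
  y (successors {u, x, z}): φ is false.
  z (successors {u, v, x, y, t}): φ is false.
  t (successors {x, z, t}): φ is false.
For instance, at u:
  At u: (\Diamond s \lor p) \land \Diamond (\neg \Box s \lor p) is true, so \neg ((\Diamond s \lor p) \land \Diamond (\neg \Box s \lor p)) is false.
    At u: \Diamond s \lor p is true, \Diamond (\neg \Box s \lor p) is true, so (\Diamond s \lor p) \land \Diamond (\neg \Box s \lor p) is true.
      At u: \Diamond s is true, p is false, so \Diamond s \lor p is true.
      At u: \Diamond (\neg \Box s \lor p) requires \neg \Box s \lor p at some successor in {v, y}.
        \neg \Box s \lor p holds at v, so \Diamond (\neg \Box s \lor p) is true at u.

No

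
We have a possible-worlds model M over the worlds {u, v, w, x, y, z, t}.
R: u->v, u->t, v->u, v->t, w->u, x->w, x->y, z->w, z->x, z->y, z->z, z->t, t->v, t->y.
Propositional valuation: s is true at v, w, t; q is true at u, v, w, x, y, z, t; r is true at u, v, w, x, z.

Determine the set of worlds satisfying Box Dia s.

u, v, w, y

Let φ = Box Dia s. Evaluate φ at each world:
  u (successors {v, t}): φ is true.
  v (successors {u, t}): φ is true.
  w (successors {u}): φ is true.
  x (successors {w, y}): φ is false.
  y (successors ∅): φ is true.
  z (successors {w, x, y, z, t}): φ is false.
  t (successors {v, y}): φ is false.
For instance, at u:
  At u: Box Dia s requires Dia s at every successor {v, t}.
      At v: Dia s requires s at some successor in {u, t}.
        s holds at t, so Dia s is true at v.
      At t: Dia s requires s at some successor in {v, y}.
        s holds at v, so Dia s is true at t.
  So Box Dia s is true at u.
Satisfying worlds: {u, v, w, y}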